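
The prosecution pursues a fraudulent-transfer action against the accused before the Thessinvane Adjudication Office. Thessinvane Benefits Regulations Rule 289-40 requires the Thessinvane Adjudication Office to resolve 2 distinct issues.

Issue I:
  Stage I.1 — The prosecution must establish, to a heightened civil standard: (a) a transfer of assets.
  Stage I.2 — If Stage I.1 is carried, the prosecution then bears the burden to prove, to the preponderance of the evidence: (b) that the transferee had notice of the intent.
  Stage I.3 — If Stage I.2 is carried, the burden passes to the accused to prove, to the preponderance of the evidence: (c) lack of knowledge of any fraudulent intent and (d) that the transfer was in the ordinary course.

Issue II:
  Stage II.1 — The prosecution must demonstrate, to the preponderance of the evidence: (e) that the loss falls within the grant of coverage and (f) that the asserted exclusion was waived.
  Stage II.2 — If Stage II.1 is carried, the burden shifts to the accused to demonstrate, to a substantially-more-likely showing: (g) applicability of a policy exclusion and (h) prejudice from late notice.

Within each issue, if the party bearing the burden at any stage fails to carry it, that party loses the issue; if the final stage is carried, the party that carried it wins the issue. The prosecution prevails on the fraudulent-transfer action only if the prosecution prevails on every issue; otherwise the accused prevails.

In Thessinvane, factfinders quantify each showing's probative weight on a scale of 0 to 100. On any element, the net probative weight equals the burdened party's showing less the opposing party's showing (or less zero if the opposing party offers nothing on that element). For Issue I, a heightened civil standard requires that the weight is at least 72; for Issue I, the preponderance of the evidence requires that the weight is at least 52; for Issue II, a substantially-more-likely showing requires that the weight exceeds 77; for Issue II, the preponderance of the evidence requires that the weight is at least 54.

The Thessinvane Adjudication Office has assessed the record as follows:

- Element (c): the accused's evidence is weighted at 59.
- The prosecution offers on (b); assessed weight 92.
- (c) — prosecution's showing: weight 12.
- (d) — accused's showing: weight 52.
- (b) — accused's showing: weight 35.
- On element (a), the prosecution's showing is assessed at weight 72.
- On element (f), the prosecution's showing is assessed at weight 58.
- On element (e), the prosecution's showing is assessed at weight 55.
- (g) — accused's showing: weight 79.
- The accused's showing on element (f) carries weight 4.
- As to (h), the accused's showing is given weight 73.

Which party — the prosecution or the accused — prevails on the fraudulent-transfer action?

prosecution

— Issue I —
Stage I.1 (prosecution, a heightened civil standard, weight is at least 72): (a) 72 ≥ 72 — meets.
  Stage I.1 is satisfied; the prosecution continues to bear the burden.
Stage I.2 (prosecution, the preponderance of the evidence, weight is at least 52): (b) net 92−35=57 ≥ 52 — meets.
  All elements met. The burden passes to the accused.
Stage I.3 (accused, the preponderance of the evidence, weight is at least 52): (c) net 59−12=47 < 52 — fails; (d) 52 ≥ 52 — meets.
  The accused does not carry Stage I.3.
So the prosecution prevails on this issue.
— Issue II —
Stage II.1 — burden on prosecution; standard: the preponderance of the evidence (weight is at least 54).
    (e): 55 ≥ 54 [met]
    (f): 58 − 4 = 54 ≥ 54 [met]
  All elements met. The burden passes to the accused.
Stage II.2 — burden on accused; standard: a substantially-more-likely showing (weight exceeds 77).
    (g): 79 > 77 [met]
    (h): 73 ≤ 77 [not met]
  Stage II.2 not carried; the accused fails its burden.
The analysis ends at Stage II.2; the prosecution prevails on this issue.
Per-issue: Issue I → prosecution; Issue II → prosecution. The prosecution must prevail on every issue; overall, the prosecution prevails.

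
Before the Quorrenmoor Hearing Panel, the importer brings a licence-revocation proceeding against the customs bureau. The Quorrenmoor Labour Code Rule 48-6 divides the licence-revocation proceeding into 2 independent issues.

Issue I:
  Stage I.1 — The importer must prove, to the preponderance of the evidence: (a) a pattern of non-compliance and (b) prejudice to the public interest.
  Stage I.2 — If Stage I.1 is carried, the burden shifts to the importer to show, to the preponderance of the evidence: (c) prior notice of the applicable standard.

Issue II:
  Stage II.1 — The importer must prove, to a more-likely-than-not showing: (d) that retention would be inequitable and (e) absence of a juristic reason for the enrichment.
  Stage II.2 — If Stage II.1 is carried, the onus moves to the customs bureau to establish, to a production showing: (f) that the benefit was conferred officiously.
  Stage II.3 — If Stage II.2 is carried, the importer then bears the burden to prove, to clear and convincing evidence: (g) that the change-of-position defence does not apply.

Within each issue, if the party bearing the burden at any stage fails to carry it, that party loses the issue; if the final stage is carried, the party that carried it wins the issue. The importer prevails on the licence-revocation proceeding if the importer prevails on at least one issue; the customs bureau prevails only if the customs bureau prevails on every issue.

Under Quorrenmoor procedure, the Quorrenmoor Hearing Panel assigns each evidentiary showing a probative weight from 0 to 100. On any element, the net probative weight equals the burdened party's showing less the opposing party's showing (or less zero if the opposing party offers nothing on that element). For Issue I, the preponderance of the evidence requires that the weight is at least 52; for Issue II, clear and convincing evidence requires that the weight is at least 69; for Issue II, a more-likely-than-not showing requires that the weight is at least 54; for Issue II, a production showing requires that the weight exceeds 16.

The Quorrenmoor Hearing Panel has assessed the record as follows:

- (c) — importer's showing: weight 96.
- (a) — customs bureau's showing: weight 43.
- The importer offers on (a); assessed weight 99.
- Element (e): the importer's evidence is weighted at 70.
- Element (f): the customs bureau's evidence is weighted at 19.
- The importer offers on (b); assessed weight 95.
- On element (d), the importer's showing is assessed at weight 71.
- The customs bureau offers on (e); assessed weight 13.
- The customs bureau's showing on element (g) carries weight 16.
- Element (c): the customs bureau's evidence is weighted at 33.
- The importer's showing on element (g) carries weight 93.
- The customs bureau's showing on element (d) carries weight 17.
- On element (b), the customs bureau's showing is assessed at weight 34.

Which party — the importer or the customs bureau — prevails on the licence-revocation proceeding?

— Issue I —
Stage I.1 (importer, the preponderance of the evidence, weight is at least 52): (a) net 99−43=56 ≥ 52 — meets; (b) net 95−34=61 ≥ 52 — meets.
  All elements met. The importer retains the burden for Stage I.2.
Stage I.2 (importer, the preponderance of the evidence, weight is at least 52): (c) net 96−33=63 ≥ 52 — meets.
  All elements met at the final stage.
All stages carried — the importer prevails on this issue.
— Issue II —
At Stage II.1 the importer must meet a more-likely-than-not showing (weight is at least 54): on (d) the weight is 71 less the opposing 17 gives net 54, ≥ 54, so (d) meets the standard; on (e) the weight is 70 less the opposing 13 gives net 57, which does reach 54, so (e) meets the standard.
  The importer carries Stage II.1; the customs bureau now bears the burden.
At Stage II.2 the customs bureau must meet a production showing (weight exceeds 16): on (f) the weight is 19, > 16, so (f) meets the standard.
  All elements met. The burden passes to the importer.
At Stage II.3 the importer must meet clear and convincing evidence (weight is at least 69): on (g) the weight is 93 less the opposing 16 gives net 77, ≥ 69, so (g) meets the standard.
  The importer carries the last stage.
Every stage carried; the importer prevails on this issue.
Per-issue: Issue I → importer; Issue II → importer. The importer must prevail on at least one issue; overall, the importer prevails.

importer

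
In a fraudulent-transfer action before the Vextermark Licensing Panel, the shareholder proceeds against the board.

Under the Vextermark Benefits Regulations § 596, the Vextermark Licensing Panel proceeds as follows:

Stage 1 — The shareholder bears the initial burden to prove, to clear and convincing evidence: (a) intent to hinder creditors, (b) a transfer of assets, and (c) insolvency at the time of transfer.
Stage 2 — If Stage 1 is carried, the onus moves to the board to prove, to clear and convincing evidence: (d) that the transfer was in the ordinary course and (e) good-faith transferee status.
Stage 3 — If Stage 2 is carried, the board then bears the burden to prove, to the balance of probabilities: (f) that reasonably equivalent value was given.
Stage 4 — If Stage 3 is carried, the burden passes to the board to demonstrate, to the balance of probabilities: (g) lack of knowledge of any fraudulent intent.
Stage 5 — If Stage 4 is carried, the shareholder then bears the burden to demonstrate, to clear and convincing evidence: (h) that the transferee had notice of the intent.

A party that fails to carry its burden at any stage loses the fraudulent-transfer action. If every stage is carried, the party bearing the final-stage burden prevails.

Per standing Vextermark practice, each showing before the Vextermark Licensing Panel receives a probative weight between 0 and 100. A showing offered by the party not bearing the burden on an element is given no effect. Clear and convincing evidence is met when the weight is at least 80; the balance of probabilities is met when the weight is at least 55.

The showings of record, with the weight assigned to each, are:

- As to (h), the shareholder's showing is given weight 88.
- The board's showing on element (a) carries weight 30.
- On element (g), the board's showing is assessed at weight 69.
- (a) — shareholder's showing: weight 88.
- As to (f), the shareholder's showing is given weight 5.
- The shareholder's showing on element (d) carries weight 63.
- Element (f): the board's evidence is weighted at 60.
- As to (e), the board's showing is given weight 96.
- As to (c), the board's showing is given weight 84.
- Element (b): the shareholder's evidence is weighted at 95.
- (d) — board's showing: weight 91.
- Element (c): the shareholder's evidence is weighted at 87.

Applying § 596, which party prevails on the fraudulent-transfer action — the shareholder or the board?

shareholder

At Stage 1 the shareholder must meet clear and convincing evidence (weight is at least 80): on (a) the weight is 88 (the board's 30 is given no effect), which does reach 80, so (a) meets the standard; on (b) the weight is 95, ≥ 80, so (b) meets the standard; on (c) the weight is 87 (the board's 84 is given no effect), ≥ 80, so (c) meets the standard.
  The shareholder carries Stage 1; the board now bears the burden.
At Stage 2 the board must meet clear and convincing evidence (weight is at least 80): on (d) the weight is 91 (the shareholder's 63 is given no effect), ≥ 80, so (d) meets the standard; on (e) the weight is 96, which does reach 80, so (e) meets the standard.
  Stage 2 is satisfied; the board continues to bear the burden.
At Stage 3 the board must meet the balance of probabilities (weight is at least 55): on (f) the weight is 60 (the shareholder's 5 is given no effect), ≥ 55, so (f) meets the standard.
  Stage 3 is satisfied; the board continues to bear the burden.
At Stage 4 the board must meet the balance of probabilities (weight is at least 55): on (g) the weight is 69, ≥ 55, so (g) meets the standard.
  The board carries Stage 4; the shareholder now bears the burden.
At Stage 5 the shareholder must meet clear and convincing evidence (weight is at least 80): on (h) the weight is 88, ≥ 80, so (h) meets the standard.
  The shareholder carries the last stage.
All stages carried — the shareholder prevails.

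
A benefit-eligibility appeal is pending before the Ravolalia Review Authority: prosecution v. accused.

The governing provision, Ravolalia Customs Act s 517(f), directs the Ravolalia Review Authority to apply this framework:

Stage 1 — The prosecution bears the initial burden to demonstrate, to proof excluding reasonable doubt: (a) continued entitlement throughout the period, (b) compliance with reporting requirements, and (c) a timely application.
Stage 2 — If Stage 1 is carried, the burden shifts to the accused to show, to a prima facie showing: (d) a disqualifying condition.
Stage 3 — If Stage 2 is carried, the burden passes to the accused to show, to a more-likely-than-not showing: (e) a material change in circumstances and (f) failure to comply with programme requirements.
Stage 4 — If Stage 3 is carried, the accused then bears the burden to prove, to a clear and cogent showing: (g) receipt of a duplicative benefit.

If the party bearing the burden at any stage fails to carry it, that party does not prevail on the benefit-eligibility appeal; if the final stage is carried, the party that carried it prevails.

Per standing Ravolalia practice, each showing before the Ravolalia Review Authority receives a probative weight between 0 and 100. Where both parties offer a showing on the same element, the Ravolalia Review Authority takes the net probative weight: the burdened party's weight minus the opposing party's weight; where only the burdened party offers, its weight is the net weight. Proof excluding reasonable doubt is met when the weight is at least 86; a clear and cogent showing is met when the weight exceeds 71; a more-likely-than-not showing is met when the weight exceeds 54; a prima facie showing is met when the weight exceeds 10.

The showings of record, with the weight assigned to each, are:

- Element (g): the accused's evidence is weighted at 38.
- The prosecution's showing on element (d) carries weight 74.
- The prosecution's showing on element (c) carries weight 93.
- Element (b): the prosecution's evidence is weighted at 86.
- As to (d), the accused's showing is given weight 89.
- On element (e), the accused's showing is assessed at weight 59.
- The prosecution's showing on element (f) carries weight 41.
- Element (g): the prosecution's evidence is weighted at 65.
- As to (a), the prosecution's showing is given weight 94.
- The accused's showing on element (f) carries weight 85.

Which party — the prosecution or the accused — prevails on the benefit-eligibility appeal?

At Stage 1 the prosecution must meet proof excluding reasonable doubt (weight is at least 86): on (a) the weight is 94, which does reach 86, so (a) meets the standard; on (b) the weight is 86, which does reach 86, so (b) meets the standard; on (c) the weight is 93, which does reach 86, so (c) meets the standard.
  All elements met. The burden passes to the accused.
At Stage 2 the accused must meet a prima facie showing (weight exceeds 10): on (d) the weight is 89 less the opposing 74 gives net 15, > 10, so (d) meets the standard.
  Stage 2 is satisfied; the accused continues to bear the burden.
At Stage 3 the accused must meet a more-likely-than-not showing (weight exceeds 54): on (e) the weight is 59, which does exceed 54, so (e) meets the standard; on (f) the weight is 85 less the opposing 41 gives net 44, which does not exceed 54, so (f) does not meet the standard.
  Not every element is met, so the accused fails to carry Stage 3.
The analysis ends at Stage 3; the prosecution prevails.

prosecution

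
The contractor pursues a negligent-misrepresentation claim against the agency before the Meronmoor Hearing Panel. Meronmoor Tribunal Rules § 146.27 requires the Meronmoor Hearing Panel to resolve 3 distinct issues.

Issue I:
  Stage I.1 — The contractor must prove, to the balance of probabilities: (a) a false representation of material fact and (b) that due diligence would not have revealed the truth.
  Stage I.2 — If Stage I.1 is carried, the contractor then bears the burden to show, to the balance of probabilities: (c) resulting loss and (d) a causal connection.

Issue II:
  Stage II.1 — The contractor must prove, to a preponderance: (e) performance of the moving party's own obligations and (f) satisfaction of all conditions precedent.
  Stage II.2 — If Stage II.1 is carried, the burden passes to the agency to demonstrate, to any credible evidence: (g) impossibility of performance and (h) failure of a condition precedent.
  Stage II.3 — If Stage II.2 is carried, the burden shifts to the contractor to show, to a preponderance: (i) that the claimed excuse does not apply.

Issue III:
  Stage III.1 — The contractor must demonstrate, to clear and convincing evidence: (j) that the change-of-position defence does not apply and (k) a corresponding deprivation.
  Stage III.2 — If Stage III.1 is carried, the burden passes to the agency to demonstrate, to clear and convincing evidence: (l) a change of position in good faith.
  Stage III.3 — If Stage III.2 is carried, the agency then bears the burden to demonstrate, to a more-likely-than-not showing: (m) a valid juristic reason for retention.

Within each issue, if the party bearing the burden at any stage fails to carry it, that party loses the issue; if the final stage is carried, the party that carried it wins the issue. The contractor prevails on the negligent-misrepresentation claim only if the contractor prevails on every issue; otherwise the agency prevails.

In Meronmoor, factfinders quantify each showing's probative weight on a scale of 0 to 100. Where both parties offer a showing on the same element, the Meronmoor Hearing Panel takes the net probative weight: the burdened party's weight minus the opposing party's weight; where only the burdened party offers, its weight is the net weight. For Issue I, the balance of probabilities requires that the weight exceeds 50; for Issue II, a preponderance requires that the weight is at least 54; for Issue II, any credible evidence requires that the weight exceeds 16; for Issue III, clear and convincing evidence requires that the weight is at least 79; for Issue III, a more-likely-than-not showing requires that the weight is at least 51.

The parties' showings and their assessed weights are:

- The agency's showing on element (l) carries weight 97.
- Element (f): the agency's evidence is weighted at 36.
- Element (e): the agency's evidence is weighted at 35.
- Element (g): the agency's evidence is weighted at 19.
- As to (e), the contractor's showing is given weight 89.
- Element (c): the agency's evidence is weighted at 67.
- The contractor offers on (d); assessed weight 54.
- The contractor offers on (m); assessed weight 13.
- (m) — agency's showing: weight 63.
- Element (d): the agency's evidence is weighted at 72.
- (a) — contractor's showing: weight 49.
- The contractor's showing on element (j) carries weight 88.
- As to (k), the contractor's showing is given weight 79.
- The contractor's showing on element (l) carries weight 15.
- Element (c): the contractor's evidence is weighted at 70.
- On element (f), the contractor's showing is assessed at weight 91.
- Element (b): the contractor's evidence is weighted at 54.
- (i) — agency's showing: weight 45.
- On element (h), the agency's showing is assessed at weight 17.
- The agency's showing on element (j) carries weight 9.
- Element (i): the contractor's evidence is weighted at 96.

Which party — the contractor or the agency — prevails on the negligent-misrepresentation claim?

agency

— Issue I —
Stage I.1 — burden on contractor; standard: the balance of probabilities (weight exceeds 50).
    (a): 49 ≤ 50 [not met]
    (b): 54 > 50 [met]
  Stage I.1 not carried; the contractor fails its burden.
So the agency prevails on this issue.
— Issue II —
At Stage II.1 the contractor must meet a preponderance (weight is at least 54): on (e) the weight is 89 less the opposing 35 gives net 54, which does reach 54, so (e) meets the standard; on (f) the weight is 91 less the opposing 36 gives net 55, ≥ 54, so (f) meets the standard.
  The contractor carries Stage II.1; the agency now bears the burden.
At Stage II.2 the agency must meet any credible evidence (weight exceeds 16): on (g) the weight is 19, which does exceed 16, so (g) meets the standard; on (h) the weight is 17, which does exceed 16, so (h) meets the standard.
  All elements met. The burden passes to the contractor.
At Stage II.3 the contractor must meet a preponderance (weight is at least 54): on (i) the weight is 96 less the opposing 45 gives net 51, which does not reach 54, so (i) does not meet the standard.
  The contractor does not carry Stage II.3.
The analysis ends at Stage II.3; the agency prevails on this issue.
— Issue III —
Stage III.1 (contractor, clear and convincing evidence, weight is at least 79): (j) net 88−9=79 ≥ 79 — meets; (k) 79 ≥ 79 — meets.
  Stage III.1 carried; the burden shifts to the agency.
Stage III.2 (agency, clear and convincing evidence, weight is at least 79): (l) net 97−15=82 ≥ 79 — meets.
  All elements met. The agency retains the burden for Stage III.3.
Stage III.3 (agency, a more-likely-than-not showing, weight is at least 51): (m) net 63−13=50 < 51 — fails.
  Stage III.3 not carried; the agency fails its burden.
The contractor prevails on this issue.
Per-issue: Issue I → agency; Issue II → agency; Issue III → contractor. The contractor must prevail on every issue; overall, the agency prevails.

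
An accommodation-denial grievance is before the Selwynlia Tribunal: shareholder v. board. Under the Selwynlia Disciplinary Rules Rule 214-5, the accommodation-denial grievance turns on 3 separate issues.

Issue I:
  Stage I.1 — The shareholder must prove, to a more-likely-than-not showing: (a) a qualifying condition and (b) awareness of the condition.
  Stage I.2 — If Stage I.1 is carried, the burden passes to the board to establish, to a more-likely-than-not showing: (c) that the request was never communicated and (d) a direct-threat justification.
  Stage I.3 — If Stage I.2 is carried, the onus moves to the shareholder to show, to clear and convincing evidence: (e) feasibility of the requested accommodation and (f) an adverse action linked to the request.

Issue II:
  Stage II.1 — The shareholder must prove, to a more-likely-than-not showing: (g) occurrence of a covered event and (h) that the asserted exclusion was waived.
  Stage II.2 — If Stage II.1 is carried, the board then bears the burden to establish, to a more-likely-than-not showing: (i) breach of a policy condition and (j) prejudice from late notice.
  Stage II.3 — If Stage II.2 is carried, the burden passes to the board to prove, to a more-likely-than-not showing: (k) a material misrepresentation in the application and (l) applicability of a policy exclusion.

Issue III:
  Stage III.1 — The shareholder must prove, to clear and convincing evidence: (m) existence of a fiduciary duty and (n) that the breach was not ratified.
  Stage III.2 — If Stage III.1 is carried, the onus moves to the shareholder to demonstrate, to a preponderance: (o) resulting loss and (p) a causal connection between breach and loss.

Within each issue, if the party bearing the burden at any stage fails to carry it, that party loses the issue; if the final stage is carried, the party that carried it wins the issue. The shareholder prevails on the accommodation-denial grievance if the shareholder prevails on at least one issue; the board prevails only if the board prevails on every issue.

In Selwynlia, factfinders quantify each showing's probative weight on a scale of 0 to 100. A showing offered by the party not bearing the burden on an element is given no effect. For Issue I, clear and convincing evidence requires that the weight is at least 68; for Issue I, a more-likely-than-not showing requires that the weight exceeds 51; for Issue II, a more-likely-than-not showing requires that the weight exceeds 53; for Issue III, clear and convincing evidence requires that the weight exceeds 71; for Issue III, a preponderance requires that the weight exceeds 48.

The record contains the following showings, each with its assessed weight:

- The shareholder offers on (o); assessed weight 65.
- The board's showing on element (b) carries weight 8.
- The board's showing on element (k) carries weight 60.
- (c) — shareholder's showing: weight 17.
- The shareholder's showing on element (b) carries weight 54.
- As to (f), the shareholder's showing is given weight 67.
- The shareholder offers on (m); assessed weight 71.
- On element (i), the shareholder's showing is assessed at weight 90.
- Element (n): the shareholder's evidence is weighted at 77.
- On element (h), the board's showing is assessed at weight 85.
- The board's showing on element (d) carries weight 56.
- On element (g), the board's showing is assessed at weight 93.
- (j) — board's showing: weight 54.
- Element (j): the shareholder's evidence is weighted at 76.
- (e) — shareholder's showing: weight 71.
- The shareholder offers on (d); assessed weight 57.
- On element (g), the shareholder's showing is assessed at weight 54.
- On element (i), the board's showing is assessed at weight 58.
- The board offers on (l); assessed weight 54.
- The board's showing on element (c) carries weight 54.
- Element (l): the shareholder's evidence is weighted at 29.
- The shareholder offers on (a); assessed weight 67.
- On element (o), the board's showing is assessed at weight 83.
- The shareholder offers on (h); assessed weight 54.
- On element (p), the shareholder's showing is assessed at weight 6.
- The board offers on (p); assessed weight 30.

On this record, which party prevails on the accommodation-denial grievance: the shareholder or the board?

board

— Issue I —
Stage I.1 (shareholder, a more-likely-than-not showing, weight exceeds 51): (a) 67 > 51 — meets; (b) 54 (board's 8 disregarded) > 51 — meets.
  The shareholder carries Stage I.1; the board now bears the burden.
Stage I.2 (board, a more-likely-than-not showing, weight exceeds 51): (c) 54 (shareholder's 17 disregarded) > 51 — meets; (d) 56 (shareholder's 57 disregarded) > 51 — meets.
  The board carries Stage I.2; the shareholder now bears the burden.
Stage I.3 (shareholder, clear and convincing evidence, weight is at least 68): (e) 71 ≥ 68 — meets; (f) 67 < 68 — fails.
  The shareholder does not carry Stage I.3.
So the board prevails on this issue.
— Issue II —
Stage II.1 (shareholder, a more-likely-than-not showing, weight exceeds 53): (g) 54 (board's 93 disregarded) > 53 — meets; (h) 54 (board's 85 disregarded) > 53 — meets.
  The shareholder carries Stage II.1; the board now bears the burden.
Stage II.2 (board, a more-likely-than-not showing, weight exceeds 53): (i) 58 (shareholder's 90 disregarded) > 53 — meets; (j) 54 (shareholder's 76 disregarded) > 53 — meets.
  Stage II.2 carried; the burden remains with the board.
Stage II.3 (board, a more-likely-than-not showing, weight exceeds 53): (k) 60 > 53 — meets; (l) 54 (shareholder's 29 disregarded) > 53 — meets.
  Stage II.3 carried; the final stage is satisfied.
All stages carried — the board prevails on this issue.
— Issue III —
Stage III.1 (shareholder, clear and convincing evidence, weight exceeds 71): (m) 71 ≤ 71 — fails; (n) 77 > 71 — meets.
  The shareholder does not carry Stage III.1.
The board prevails on this issue.
Per-issue: Issue I → board; Issue II → board; Issue III → board. The shareholder must prevail on at least one issue; overall, the board prevails.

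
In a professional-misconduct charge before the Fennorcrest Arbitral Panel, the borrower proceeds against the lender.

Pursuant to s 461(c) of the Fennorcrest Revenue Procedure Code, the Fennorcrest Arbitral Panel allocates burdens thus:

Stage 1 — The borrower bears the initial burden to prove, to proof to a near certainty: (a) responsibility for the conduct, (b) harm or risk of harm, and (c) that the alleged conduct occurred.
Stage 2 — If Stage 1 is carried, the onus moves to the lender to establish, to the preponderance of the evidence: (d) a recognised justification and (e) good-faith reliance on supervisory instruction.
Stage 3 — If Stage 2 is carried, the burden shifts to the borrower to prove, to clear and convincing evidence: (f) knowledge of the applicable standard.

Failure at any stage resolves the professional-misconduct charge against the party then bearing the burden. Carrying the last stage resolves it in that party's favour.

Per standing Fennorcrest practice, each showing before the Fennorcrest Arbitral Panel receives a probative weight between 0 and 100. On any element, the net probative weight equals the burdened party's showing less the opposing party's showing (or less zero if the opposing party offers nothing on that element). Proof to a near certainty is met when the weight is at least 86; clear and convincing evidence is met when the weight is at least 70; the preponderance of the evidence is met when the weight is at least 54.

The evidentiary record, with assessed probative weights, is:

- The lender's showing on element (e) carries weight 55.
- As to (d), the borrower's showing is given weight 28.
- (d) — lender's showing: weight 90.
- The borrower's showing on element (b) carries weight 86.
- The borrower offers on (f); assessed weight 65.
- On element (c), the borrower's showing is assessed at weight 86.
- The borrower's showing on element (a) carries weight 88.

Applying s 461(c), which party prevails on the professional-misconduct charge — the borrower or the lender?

lender

Stage 1 — burden on borrower; standard: proof to a near certainty (weight is at least 86).
    (a): 88 ≥ 86 [met]
    (b): 86 ≥ 86 [met]
    (c): 86 ≥ 86 [met]
  The borrower carries Stage 1; the lender now bears the burden.
Stage 2 — burden on lender; standard: the preponderance of the evidence (weight is at least 54).
    (d): 90 − 28 = 62 ≥ 54 [met]
    (e): 55 ≥ 54 [met]
  Stage 2 is satisfied; the onus moves to the borrower.
Stage 3 — burden on borrower; standard: clear and convincing evidence (weight is at least 70).
    (f): 65 < 70 [not met]
  Not every element is met, so the borrower fails to carry Stage 3.
The lender prevails.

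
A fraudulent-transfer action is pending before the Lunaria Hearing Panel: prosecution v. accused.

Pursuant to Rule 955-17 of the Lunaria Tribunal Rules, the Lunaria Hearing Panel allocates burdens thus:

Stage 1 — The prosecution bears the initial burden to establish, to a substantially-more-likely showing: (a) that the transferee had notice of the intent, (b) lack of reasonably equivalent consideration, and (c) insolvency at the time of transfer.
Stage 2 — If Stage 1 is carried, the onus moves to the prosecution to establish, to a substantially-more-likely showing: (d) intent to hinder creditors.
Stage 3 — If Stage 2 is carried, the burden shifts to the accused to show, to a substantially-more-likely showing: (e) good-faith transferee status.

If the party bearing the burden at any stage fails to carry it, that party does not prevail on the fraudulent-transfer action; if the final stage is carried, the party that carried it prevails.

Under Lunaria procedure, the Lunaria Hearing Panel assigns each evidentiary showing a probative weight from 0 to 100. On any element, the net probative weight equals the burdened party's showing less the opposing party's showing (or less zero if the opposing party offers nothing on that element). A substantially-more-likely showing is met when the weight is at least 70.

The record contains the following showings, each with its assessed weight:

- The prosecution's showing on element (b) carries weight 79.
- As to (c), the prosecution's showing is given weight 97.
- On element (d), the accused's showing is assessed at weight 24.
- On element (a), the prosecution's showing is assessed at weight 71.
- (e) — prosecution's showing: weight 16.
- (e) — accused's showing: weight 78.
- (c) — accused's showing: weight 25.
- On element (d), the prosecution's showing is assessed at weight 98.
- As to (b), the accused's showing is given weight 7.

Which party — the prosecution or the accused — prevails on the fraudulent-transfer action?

Stage 1 (prosecution, a substantially-more-likely showing, weight is at least 70): (a) 71 ≥ 70 — meets; (b) net 79−7=72 ≥ 70 — meets; (c) net 97−25=72 ≥ 70 — meets.
  Stage 1 carried; the burden remains with the prosecution.
Stage 2 (prosecution, a substantially-more-likely showing, weight is at least 70): (d) net 98−24=74 ≥ 70 — meets.
  Stage 2 carried; the burden shifts to the accused.
Stage 3 (accused, a substantially-more-likely showing, weight is at least 70): (e) net 78−16=62 < 70 — fails.
  Not every element is met, so the accused fails to carry Stage 3.
The prosecution prevails.

prosecution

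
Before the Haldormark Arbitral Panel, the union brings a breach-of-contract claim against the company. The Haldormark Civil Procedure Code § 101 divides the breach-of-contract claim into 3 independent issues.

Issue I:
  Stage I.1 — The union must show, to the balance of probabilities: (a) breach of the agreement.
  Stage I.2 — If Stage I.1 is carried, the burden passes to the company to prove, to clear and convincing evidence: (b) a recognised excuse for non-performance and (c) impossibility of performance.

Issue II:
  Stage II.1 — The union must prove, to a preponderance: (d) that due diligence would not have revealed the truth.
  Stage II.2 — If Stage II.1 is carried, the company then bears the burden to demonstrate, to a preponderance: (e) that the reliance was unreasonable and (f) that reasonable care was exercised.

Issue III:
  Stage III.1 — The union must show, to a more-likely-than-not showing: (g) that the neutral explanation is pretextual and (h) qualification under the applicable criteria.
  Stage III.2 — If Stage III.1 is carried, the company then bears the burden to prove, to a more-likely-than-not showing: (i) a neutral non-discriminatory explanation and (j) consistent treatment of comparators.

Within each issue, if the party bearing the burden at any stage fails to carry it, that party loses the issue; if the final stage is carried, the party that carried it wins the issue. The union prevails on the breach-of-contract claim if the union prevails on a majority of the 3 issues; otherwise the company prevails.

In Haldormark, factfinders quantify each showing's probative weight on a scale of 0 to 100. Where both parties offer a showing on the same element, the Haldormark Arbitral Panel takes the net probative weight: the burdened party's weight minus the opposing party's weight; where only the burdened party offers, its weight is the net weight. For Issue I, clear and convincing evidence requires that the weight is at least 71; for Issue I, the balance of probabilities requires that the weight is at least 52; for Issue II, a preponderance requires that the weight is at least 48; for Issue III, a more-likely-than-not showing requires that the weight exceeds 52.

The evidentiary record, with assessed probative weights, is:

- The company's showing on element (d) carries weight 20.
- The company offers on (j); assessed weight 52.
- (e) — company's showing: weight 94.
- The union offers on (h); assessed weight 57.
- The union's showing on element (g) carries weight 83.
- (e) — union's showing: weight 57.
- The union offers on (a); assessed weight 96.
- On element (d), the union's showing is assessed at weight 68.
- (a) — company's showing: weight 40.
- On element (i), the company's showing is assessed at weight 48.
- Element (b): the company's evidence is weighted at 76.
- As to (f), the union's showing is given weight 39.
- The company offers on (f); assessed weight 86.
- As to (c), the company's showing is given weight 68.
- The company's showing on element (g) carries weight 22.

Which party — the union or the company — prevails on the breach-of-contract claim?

— Issue I —
At Stage I.1 the union must meet the balance of probabilities (weight is at least 52): on (a) the weight is 96 less the opposing 40 gives net 56, ≥ 52, so (a) meets the standard.
  The union carries Stage I.1; the company now bears the burden.
At Stage I.2 the company must meet clear and convincing evidence (weight is at least 71): on (b) the weight is 76, which does reach 71, so (b) meets the standard; on (c) the weight is 68, which does not reach 71, so (c) does not meet the standard.
  Stage I.2 not carried; the company fails its burden.
So the union prevails on this issue.
— Issue II —
Stage II.1 (union, a preponderance, weight is at least 48): (d) net 68−20=48 ≥ 48 — meets.
  Stage II.1 is satisfied; the onus moves to the company.
Stage II.2 (company, a preponderance, weight is at least 48): (e) net 94−57=37 < 48 — fails; (f) net 86−39=47 < 48 — fails.
  Not every element is met, so the company fails to carry Stage II.2.
The union prevails on this issue.
— Issue III —
Stage III.1 (union, a more-likely-than-not showing, weight exceeds 52): (g) net 83−22=61 > 52 — meets; (h) 57 > 52 — meets.
  The union carries Stage III.1; the company now bears the burden.
Stage III.2 (company, a more-likely-than-not showing, weight exceeds 52): (i) 48 ≤ 52 — fails; (j) 52 ≤ 52 — fails.
  Stage III.2 not carried; the company fails its burden.
The union prevails on this issue.
Per-issue: Issue I → union; Issue II → union; Issue III → union. The union must prevail on a majority of issues; overall, the union prevails.

union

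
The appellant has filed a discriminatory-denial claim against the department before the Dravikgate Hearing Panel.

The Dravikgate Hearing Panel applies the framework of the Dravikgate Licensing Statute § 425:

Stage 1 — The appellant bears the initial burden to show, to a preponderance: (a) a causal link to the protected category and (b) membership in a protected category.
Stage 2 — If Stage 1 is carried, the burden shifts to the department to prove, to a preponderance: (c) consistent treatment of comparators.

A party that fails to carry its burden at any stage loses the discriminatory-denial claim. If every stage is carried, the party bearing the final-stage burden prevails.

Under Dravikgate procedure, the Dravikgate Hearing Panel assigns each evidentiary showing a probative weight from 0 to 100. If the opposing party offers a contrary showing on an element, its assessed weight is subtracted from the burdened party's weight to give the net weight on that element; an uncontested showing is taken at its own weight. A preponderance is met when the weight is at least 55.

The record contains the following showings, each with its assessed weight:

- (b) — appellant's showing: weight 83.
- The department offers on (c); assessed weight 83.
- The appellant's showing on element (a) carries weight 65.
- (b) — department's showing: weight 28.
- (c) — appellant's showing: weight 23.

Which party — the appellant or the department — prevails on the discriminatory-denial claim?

At Stage 1 the appellant must meet a preponderance (weight is at least 55): on (a) the weight is 65, ≥ 55, so (a) meets the standard; on (b) the weight is 83 less the opposing 28 gives net 55, ≥ 55, so (b) meets the standard.
  Stage 1 is satisfied; the onus moves to the department.
At Stage 2 the department must meet a preponderance (weight is at least 55): on (c) the weight is 83 less the opposing 23 gives net 60, ≥ 55, so (c) meets the standard.
  The department carries the last stage.
With every stage satisfied, the department prevails.

department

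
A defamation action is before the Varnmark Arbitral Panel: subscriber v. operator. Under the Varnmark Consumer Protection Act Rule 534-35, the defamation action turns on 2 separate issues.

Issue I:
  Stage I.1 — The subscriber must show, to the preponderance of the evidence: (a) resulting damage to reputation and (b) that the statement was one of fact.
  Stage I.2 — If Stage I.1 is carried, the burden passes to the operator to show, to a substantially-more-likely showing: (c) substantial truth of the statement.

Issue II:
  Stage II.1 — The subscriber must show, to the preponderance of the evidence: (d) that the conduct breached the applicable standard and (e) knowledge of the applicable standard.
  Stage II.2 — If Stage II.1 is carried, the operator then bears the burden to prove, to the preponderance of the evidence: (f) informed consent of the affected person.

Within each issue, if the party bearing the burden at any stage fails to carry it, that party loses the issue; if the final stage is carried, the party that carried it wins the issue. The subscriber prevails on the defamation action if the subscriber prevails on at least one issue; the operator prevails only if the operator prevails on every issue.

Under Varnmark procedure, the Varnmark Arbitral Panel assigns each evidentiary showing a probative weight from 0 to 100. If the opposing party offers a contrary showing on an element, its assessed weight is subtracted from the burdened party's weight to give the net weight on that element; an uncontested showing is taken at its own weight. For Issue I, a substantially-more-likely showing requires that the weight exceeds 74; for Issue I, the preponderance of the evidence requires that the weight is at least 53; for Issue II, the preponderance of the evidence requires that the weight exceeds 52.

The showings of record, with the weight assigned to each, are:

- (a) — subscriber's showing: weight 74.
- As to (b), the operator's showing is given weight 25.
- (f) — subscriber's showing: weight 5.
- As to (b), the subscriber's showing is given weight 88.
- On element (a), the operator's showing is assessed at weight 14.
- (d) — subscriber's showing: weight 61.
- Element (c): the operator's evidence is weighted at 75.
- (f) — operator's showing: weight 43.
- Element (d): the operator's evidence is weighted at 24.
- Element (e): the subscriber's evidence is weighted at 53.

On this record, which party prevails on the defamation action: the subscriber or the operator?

operator

— Issue I —
At Stage I.1 the subscriber must meet the preponderance of the evidence (weight is at least 53): on (a) the weight is 74 less the opposing 14 gives net 60, ≥ 53, so (a) meets the standard; on (b) the weight is 88 less the opposing 25 gives net 63, which does reach 53, so (b) meets the standard.
  The subscriber carries Stage I.1; the operator now bears the burden.
At Stage I.2 the operator must meet a substantially-more-likely showing (weight exceeds 74): on (c) the weight is 75, which does exceed 74, so (c) meets the standard.
  The operator carries the last stage.
With every stage satisfied, the operator prevails on this issue.
— Issue II —
Stage II.1 (subscriber, the preponderance of the evidence, weight exceeds 52): (d) net 61−24=37 ≤ 52 — fails; (e) 53 > 52 — meets.
  Stage II.1 not carried; the subscriber fails its burden.
The operator prevails on this issue.
Per-issue: Issue I → operator; Issue II → operator. The subscriber must prevail on at least one issue; overall, the operator prevails.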